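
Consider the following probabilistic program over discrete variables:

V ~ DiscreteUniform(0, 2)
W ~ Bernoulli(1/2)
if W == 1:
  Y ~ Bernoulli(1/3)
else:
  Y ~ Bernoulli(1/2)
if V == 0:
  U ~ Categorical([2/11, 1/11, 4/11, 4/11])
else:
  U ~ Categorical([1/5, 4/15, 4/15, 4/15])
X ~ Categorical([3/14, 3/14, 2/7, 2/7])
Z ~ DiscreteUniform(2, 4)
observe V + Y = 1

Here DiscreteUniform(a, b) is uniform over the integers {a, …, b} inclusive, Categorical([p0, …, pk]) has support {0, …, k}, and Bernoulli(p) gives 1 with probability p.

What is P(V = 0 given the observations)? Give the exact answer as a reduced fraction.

P(V = 0 | obs) = 5/12

Enumerate traces; 192 have nonzero weight after conditioning:
  (V=0, W=0, Y=1, U=0, X=0, Z=2) weight 1/924
  (V=0, W=0, Y=1, U=0, X=0, Z=3) weight 1/924
  (V=0, W=0, Y=1, U=0, X=0, Z=4) weight 1/924
  (V=0, W=0, Y=1, U=0, X=1, Z=2) weight 1/924
  (V=0, W=0, Y=1, U=0, X=1, Z=3) weight 1/924
  (V=0, W=0, Y=1, U=0, X=1, Z=4) weight 1/924
  (V=0, W=0, Y=1, U=0, X=2, Z=2) weight 1/693
  (V=0, W=0, Y=1, U=0, X=2, Z=3) weight 1/693
  (V=1, W=0, Y=0, U=0, X=0, Z=2) weight 1/840
  … 183 more
Group by V:
  weight(V=0) = 5/36
  weight(V=1) = 7/36
Total weight = 5/36 + 7/36 = 1/3
P(V=0 | obs) = 5/36 / 1/3 = 5/12
P(V=1 | obs) = 7/36 / 1/3 = 7/12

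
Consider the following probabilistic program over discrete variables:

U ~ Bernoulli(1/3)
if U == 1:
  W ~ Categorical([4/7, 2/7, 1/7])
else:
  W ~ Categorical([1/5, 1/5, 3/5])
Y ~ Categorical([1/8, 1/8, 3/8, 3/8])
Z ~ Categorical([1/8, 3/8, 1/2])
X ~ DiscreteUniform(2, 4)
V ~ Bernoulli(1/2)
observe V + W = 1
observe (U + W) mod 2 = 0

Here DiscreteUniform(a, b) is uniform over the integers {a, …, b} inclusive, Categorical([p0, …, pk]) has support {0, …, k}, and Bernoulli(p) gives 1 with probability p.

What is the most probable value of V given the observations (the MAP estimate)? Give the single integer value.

argmax_v P(V = v | obs) = 1

Enumerate traces; 72 have nonzero weight after conditioning:
  (U=0, W=0, Y=0, Z=0, X=2, V=1) weight 1/2880
  (U=0, W=0, Y=0, Z=0, X=3, V=1) weight 1/2880
  (U=0, W=0, Y=0, Z=0, X=4, V=1) weight 1/2880
  (U=0, W=0, Y=0, Z=1, X=2, V=1) weight 1/960
  (U=0, W=0, Y=0, Z=1, X=3, V=1) weight 1/960
  (U=0, W=0, Y=0, Z=1, X=4, V=1) weight 1/960
  (U=0, W=0, Y=0, Z=2, X=2, V=1) weight 1/720
  (U=0, W=0, Y=0, Z=2, X=3, V=1) weight 1/720
  (U=1, W=1, Y=0, Z=0, X=2, V=0) weight 1/4032
  … 63 more
Group by V:
  weight(V=0) = 1/21
  weight(V=1) = 1/15
Total weight = 1/21 + 1/15 = 4/35
P(V=0 | obs) = 1/21 / 4/35 = 5/12
P(V=1 | obs) = 1/15 / 4/35 = 7/12
argmax = 1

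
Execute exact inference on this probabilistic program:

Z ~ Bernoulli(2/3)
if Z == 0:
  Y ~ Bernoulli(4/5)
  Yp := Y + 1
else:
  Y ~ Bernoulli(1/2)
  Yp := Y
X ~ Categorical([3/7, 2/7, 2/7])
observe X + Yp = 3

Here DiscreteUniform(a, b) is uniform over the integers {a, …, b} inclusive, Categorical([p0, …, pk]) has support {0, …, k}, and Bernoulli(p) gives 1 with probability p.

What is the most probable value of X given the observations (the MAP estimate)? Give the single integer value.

Enumerate traces; 3 have nonzero weight after conditioning:
  (Z=0, Y=0, X=2) weight 2/105
  (Z=0, Y=1, X=1) weight 8/105
  (Z=1, Y=1, X=2) weight 2/21
Group by X:
  weight(X=1) = 8/105
  weight(X=2) = 4/35
Total weight = 8/105 + 4/35 = 4/21
P(X=1 | obs) = 8/105 / 4/21 = 2/5
P(X=2 | obs) = 4/35 / 4/21 = 3/5
argmax = 2

argmax_v P(X = v | obs) = 2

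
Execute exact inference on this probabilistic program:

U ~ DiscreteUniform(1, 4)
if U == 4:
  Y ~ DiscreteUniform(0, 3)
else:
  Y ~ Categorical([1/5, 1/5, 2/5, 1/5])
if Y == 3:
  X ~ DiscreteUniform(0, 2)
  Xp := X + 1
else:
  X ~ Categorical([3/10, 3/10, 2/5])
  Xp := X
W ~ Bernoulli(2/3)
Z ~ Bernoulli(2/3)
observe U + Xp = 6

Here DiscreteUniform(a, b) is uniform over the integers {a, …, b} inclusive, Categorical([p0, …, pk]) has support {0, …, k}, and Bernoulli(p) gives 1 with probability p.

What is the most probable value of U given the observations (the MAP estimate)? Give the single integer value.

argmax_v P(U = v | obs) = 4

Enumerate traces; 20 have nonzero weight after conditioning:
  (U=3, Y=3, X=2, W=0, Z=0) weight 1/540
  (U=3, Y=3, X=2, W=0, Z=1) weight 1/270
  (U=3, Y=3, X=2, W=1, Z=0) weight 1/270
  (U=3, Y=3, X=2, W=1, Z=1) weight 1/135
  (U=4, Y=0, X=2, W=0, Z=0) weight 1/360
  (U=4, Y=0, X=2, W=0, Z=1) weight 1/180
  (U=4, Y=0, X=2, W=1, Z=0) weight 1/180
  (U=4, Y=0, X=2, W=1, Z=1) weight 1/90
  … 12 more
Group by U:
  weight(U=3) = 1/60
  weight(U=4) = 23/240
Total weight = 1/60 + 23/240 = 9/80
P(U=3 | obs) = 1/60 / 9/80 = 4/27
P(U=4 | obs) = 23/240 / 9/80 = 23/27
argmax = 4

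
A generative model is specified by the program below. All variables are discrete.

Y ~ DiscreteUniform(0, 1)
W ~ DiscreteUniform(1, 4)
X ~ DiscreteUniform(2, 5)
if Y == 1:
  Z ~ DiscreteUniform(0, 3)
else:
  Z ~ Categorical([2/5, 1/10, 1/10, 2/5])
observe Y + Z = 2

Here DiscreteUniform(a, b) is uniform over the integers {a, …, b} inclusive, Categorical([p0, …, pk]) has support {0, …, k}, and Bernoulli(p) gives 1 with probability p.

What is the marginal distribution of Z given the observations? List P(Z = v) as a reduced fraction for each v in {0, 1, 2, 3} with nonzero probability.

Enumerate traces; 32 have nonzero weight after conditioning:
  (Y=0, W=1, X=2, Z=2) weight 1/320
  (Y=0, W=1, X=3, Z=2) weight 1/320
  (Y=0, W=1, X=4, Z=2) weight 1/320
  (Y=0, W=1, X=5, Z=2) weight 1/320
  (Y=0, W=2, X=2, Z=2) weight 1/320
  (Y=0, W=2, X=3, Z=2) weight 1/320
  (Y=0, W=2, X=4, Z=2) weight 1/320
  (Y=0, W=2, X=5, Z=2) weight 1/320
  (Y=1, W=1, X=2, Z=1) weight 1/128
  … 23 more
Group by Z:
  weight(Z=1) = 1/8
  weight(Z=2) = 1/20
Total weight = 1/8 + 1/20 = 7/40
P(Z=1 | obs) = 1/8 / 7/40 = 5/7
P(Z=2 | obs) = 1/20 / 7/40 = 2/7

P(Z=1) = 5/7, P(Z=2) = 2/7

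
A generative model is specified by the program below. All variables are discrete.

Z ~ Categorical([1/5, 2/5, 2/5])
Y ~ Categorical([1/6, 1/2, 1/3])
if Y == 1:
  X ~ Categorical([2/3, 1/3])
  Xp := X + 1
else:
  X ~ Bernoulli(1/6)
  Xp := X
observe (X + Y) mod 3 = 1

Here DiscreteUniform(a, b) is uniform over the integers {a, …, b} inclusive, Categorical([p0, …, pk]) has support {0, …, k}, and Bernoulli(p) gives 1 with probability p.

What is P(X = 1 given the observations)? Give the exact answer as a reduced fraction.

P(X = 1 | obs) = 1/13

Enumerate traces; 6 have nonzero weight after conditioning:
  (Z=0, Y=0, X=1) weight 1/180
  (Z=0, Y=1, X=0) weight 1/15
  (Z=1, Y=0, X=1) weight 1/90
  (Z=1, Y=1, X=0) weight 2/15
  (Z=2, Y=0, X=1) weight 1/90
  (Z=2, Y=1, X=0) weight 2/15
Group by X:
  weight(X=0) = 1/3
  weight(X=1) = 1/36
Total weight = 1/3 + 1/36 = 13/36
P(X=0 | obs) = 1/3 / 13/36 = 12/13
P(X=1 | obs) = 1/36 / 13/36 = 1/13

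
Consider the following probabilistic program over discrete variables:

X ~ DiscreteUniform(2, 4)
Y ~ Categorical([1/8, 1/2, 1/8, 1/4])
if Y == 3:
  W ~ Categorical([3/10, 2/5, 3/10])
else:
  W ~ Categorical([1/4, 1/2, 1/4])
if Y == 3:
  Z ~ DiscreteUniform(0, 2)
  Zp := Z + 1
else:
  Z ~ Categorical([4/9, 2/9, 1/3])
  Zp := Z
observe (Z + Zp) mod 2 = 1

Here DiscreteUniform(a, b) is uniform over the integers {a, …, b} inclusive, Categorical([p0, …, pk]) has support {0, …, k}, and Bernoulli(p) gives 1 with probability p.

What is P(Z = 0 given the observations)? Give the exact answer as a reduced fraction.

P(Z = 0 | obs) = 1/3

Enumerate traces; 27 have nonzero weight after conditioning:
  (X=2, Y=3, W=0, Z=0) weight 1/120
  (X=2, Y=3, W=0, Z=1) weight 1/120
  (X=2, Y=3, W=0, Z=2) weight 1/120
  (X=2, Y=3, W=1, Z=0) weight 1/90
  (X=2, Y=3, W=1, Z=1) weight 1/90
  (X=2, Y=3, W=1, Z=2) weight 1/90
  (X=2, Y=3, W=2, Z=0) weight 1/120
  (X=2, Y=3, W=2, Z=1) weight 1/120
  … 19 more
Group by Z:
  weight(Z=0) = 1/12
  weight(Z=1) = 1/12
  weight(Z=2) = 1/12
Total weight = 1/12 + 1/12 + 1/12 = 1/4
P(Z=0 | obs) = 1/12 / 1/4 = 1/3
P(Z=1 | obs) = 1/12 / 1/4 = 1/3
P(Z=2 | obs) = 1/12 / 1/4 = 1/3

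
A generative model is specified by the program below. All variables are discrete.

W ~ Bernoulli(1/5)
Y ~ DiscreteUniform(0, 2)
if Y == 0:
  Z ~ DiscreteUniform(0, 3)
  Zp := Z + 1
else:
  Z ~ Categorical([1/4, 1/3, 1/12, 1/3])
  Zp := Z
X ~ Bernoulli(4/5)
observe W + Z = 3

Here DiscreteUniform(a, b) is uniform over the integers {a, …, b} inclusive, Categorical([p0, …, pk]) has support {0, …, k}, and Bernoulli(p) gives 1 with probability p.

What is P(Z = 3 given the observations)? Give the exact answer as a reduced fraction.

P(Z = 3 | obs) = 44/49

Enumerate traces; 12 have nonzero weight after conditioning:
  (W=0, Y=0, Z=3, X=0) weight 1/75
  (W=0, Y=0, Z=3, X=1) weight 4/75
  (W=0, Y=1, Z=3, X=0) weight 4/225
  (W=0, Y=1, Z=3, X=1) weight 16/225
  (W=0, Y=2, Z=3, X=0) weight 4/225
  (W=0, Y=2, Z=3, X=1) weight 16/225
  (W=1, Y=0, Z=2, X=0) weight 1/300
  (W=1, Y=0, Z=2, X=1) weight 1/75
  … 4 more
Group by Z:
  weight(Z=2) = 1/36
  weight(Z=3) = 11/45
Total weight = 1/36 + 11/45 = 49/180
P(Z=2 | obs) = 1/36 / 49/180 = 5/49
P(Z=3 | obs) = 11/45 / 49/180 = 44/49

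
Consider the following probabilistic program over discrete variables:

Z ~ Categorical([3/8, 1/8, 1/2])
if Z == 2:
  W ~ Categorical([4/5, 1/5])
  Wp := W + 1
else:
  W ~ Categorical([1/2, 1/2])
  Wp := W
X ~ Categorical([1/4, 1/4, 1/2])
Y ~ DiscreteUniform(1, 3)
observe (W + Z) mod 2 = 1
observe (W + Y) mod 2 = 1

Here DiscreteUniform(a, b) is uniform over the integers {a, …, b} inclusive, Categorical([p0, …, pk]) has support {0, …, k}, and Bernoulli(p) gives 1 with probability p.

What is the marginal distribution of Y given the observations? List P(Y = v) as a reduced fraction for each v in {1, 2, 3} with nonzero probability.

P(Y=1) = 5/33, P(Y=2) = 23/33, P(Y=3) = 5/33

Enumerate traces; 12 have nonzero weight after conditioning:
  (Z=0, W=1, X=0, Y=2) weight 1/64
  (Z=0, W=1, X=1, Y=2) weight 1/64
  (Z=0, W=1, X=2, Y=2) weight 1/32
  (Z=1, W=0, X=0, Y=1) weight 1/192
  (Z=1, W=0, X=0, Y=3) weight 1/192
  (Z=1, W=0, X=1, Y=1) weight 1/192
  (Z=1, W=0, X=1, Y=3) weight 1/192
  (Z=1, W=0, X=2, Y=1) weight 1/96
  … 4 more
Group by Y:
  weight(Y=1) = 1/48
  weight(Y=2) = 23/240
  weight(Y=3) = 1/48
Total weight = 1/48 + 23/240 + 1/48 = 11/80
P(Y=1 | obs) = 1/48 / 11/80 = 5/33
P(Y=2 | obs) = 23/240 / 11/80 = 23/33
P(Y=3 | obs) = 1/48 / 11/80 = 5/33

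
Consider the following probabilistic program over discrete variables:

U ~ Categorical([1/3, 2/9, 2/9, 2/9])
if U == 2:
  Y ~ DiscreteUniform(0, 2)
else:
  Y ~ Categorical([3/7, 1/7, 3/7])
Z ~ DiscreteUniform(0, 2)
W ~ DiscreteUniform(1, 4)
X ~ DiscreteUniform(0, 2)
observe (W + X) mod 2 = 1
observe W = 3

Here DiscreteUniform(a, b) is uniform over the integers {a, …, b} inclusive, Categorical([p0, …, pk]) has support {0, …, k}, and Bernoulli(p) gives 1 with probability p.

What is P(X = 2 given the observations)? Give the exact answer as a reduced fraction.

P(X = 2 | obs) = 1/2

Enumerate traces; 72 have nonzero weight after conditioning:
  (U=0, Y=0, Z=0, W=3, X=0) weight 1/252
  (U=0, Y=0, Z=0, W=3, X=2) weight 1/252
  (U=0, Y=0, Z=1, W=3, X=0) weight 1/252
  (U=0, Y=0, Z=1, W=3, X=2) weight 1/252
  (U=0, Y=0, Z=2, W=3, X=0) weight 1/252
  (U=0, Y=0, Z=2, W=3, X=2) weight 1/252
  (U=0, Y=1, Z=0, W=3, X=0) weight 1/756
  (U=0, Y=1, Z=0, W=3, X=2) weight 1/756
  … 64 more
Group by X:
  weight(X=0) = 1/12
  weight(X=2) = 1/12
Total weight = 1/12 + 1/12 = 1/6
P(X=0 | obs) = 1/12 / 1/6 = 1/2
P(X=2 | obs) = 1/12 / 1/6 = 1/2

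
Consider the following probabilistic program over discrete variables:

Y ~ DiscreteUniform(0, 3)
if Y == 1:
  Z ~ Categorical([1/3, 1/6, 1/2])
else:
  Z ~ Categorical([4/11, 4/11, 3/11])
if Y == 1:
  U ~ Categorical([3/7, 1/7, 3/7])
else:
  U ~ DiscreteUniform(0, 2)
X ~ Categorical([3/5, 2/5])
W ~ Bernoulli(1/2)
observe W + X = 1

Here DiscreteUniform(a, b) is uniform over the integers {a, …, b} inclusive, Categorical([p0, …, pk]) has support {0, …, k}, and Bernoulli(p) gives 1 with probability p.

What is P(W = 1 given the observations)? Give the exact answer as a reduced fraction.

P(W = 1 | obs) = 3/5

Enumerate traces; 72 have nonzero weight after conditioning:
  (Y=0, Z=0, U=0, X=0, W=1) weight 1/110
  (Y=0, Z=0, U=0, X=1, W=0) weight 1/165
  (Y=0, Z=0, U=1, X=0, W=1) weight 1/110
  (Y=0, Z=0, U=1, X=1, W=0) weight 1/165
  (Y=0, Z=0, U=2, X=0, W=1) weight 1/110
  (Y=0, Z=0, U=2, X=1, W=0) weight 1/165
  (Y=0, Z=1, U=0, X=0, W=1) weight 1/110
  (Y=0, Z=1, U=0, X=1, W=0) weight 1/165
  … 64 more
Group by W:
  weight(W=0) = 1/5
  weight(W=1) = 3/10
Total weight = 1/5 + 3/10 = 1/2
P(W=0 | obs) = 1/5 / 1/2 = 2/5
P(W=1 | obs) = 3/10 / 1/2 = 3/5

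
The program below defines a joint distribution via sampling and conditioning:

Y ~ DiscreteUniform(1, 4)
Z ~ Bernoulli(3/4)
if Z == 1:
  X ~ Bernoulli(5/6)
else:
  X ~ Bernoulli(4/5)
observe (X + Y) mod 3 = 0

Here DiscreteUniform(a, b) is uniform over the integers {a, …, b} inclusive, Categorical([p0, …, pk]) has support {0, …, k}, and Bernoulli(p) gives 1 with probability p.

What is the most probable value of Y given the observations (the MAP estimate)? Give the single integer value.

Enumerate traces; 4 have nonzero weight after conditioning:
  (Y=2, Z=0, X=1) weight 1/20
  (Y=2, Z=1, X=1) weight 5/32
  (Y=3, Z=0, X=0) weight 1/80
  (Y=3, Z=1, X=0) weight 1/32
Group by Y:
  weight(Y=2) = 33/160
  weight(Y=3) = 7/160
Total weight = 33/160 + 7/160 = 1/4
P(Y=2 | obs) = 33/160 / 1/4 = 33/40
P(Y=3 | obs) = 7/160 / 1/4 = 7/40
argmax = 2

argmax_v P(Y = v | obs) = 2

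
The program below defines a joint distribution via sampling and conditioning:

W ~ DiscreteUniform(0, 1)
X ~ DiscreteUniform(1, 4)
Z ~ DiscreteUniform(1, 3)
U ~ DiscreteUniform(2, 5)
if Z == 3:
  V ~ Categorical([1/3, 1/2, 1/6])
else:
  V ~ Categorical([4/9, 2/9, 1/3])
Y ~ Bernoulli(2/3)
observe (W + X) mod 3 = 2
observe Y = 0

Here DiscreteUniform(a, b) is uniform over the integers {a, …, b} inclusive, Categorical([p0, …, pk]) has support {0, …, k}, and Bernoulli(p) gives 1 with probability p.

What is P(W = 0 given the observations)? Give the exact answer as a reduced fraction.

P(W = 0 | obs) = 1/3

Enumerate traces; 108 have nonzero weight after conditioning:
  (W=0, X=2, Z=1, U=2, V=0, Y=0) weight 1/648
  (W=0, X=2, Z=1, U=2, V=1, Y=0) weight 1/1296
  (W=0, X=2, Z=1, U=2, V=2, Y=0) weight 1/864
  (W=0, X=2, Z=1, U=3, V=0, Y=0) weight 1/648
  (W=0, X=2, Z=1, U=3, V=1, Y=0) weight 1/1296
  (W=0, X=2, Z=1, U=3, V=2, Y=0) weight 1/864
  (W=0, X=2, Z=1, U=4, V=0, Y=0) weight 1/648
  (W=0, X=2, Z=1, U=4, V=1, Y=0) weight 1/1296
  (W=1, X=1, Z=1, U=2, V=0, Y=0) weight 1/648
  … 99 more
Group by W:
  weight(W=0) = 1/24
  weight(W=1) = 1/12
Total weight = 1/24 + 1/12 = 1/8
P(W=0 | obs) = 1/24 / 1/8 = 1/3
P(W=1 | obs) = 1/12 / 1/8 = 2/3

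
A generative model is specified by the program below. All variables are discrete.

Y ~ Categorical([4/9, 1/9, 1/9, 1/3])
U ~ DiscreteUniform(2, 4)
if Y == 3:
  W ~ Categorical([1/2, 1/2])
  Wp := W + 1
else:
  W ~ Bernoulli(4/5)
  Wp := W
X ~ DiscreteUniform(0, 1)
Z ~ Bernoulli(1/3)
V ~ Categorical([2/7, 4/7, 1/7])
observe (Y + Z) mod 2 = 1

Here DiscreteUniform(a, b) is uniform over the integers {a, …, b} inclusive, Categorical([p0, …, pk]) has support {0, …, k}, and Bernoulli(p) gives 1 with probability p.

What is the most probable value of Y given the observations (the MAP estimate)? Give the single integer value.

argmax_v P(Y = v | obs) = 3

Enumerate traces; 144 have nonzero weight after conditioning:
  (Y=0, U=2, W=0, X=0, Z=1, V=0) weight 4/2835
  (Y=0, U=2, W=0, X=0, Z=1, V=1) weight 8/2835
  (Y=0, U=2, W=0, X=0, Z=1, V=2) weight 2/2835
  (Y=0, U=2, W=0, X=1, Z=1, V=0) weight 4/2835
  (Y=0, U=2, W=0, X=1, Z=1, V=1) weight 8/2835
  (Y=0, U=2, W=0, X=1, Z=1, V=2) weight 2/2835
  (Y=0, U=2, W=1, X=0, Z=1, V=0) weight 16/2835
  (Y=0, U=2, W=1, X=0, Z=1, V=1) weight 32/2835
  (Y=1, U=2, W=0, X=0, Z=0, V=0) weight 2/2835
  (Y=2, U=2, W=0, X=0, Z=1, V=0) weight 1/2835
  … 134 more
Group by Y:
  weight(Y=0) = 4/27
  weight(Y=1) = 2/27
  weight(Y=2) = 1/27
  weight(Y=3) = 2/9
Total weight = 4/27 + 2/27 + 1/27 + 2/9 = 13/27
P(Y=0 | obs) = 4/27 / 13/27 = 4/13
P(Y=1 | obs) = 2/27 / 13/27 = 2/13
P(Y=2 | obs) = 1/27 / 13/27 = 1/13
P(Y=3 | obs) = 2/9 / 13/27 = 6/13
argmax = 3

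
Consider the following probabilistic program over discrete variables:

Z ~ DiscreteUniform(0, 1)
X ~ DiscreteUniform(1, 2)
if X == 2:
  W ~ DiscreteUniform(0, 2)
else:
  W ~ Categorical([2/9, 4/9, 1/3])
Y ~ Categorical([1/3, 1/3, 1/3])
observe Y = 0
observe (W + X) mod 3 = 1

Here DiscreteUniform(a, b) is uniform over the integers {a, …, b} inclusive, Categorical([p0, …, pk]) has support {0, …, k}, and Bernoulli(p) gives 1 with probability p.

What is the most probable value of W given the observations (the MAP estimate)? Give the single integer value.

Enumerate traces; 4 have nonzero weight after conditioning:
  (Z=0, X=1, W=0, Y=0) weight 1/54
  (Z=0, X=2, W=2, Y=0) weight 1/36
  (Z=1, X=1, W=0, Y=0) weight 1/54
  (Z=1, X=2, W=2, Y=0) weight 1/36
Group by W:
  weight(W=0) = 1/27
  weight(W=2) = 1/18
Total weight = 1/27 + 1/18 = 5/54
P(W=0 | obs) = 1/27 / 5/54 = 2/5
P(W=2 | obs) = 1/18 / 5/54 = 3/5
argmax = 2

argmax_v P(W = v | obs) = 2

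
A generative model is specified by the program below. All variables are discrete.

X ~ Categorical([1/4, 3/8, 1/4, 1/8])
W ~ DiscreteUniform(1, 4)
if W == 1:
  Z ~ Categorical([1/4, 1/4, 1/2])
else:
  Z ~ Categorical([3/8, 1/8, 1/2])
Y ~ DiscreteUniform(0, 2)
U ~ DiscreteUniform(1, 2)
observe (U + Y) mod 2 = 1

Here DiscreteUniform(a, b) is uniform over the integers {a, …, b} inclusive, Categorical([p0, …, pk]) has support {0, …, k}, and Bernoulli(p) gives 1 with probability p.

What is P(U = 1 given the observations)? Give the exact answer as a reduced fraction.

Enumerate traces; 144 have nonzero weight after conditioning:
  (X=0, W=1, Z=0, Y=0, U=1) weight 1/384
  (X=0, W=1, Z=0, Y=1, U=2) weight 1/384
  (X=0, W=1, Z=0, Y=2, U=1) weight 1/384
  (X=0, W=1, Z=1, Y=0, U=1) weight 1/384
  (X=0, W=1, Z=1, Y=1, U=2) weight 1/384
  (X=0, W=1, Z=1, Y=2, U=1) weight 1/384
  (X=0, W=1, Z=2, Y=0, U=1) weight 1/192
  (X=0, W=1, Z=2, Y=1, U=2) weight 1/192
  … 136 more
Group by U:
  weight(U=1) = 1/3
  weight(U=2) = 1/6
Total weight = 1/3 + 1/6 = 1/2
P(U=1 | obs) = 1/3 / 1/2 = 2/3
P(U=2 | obs) = 1/6 / 1/2 = 1/3

P(U = 1 | obs) = 2/3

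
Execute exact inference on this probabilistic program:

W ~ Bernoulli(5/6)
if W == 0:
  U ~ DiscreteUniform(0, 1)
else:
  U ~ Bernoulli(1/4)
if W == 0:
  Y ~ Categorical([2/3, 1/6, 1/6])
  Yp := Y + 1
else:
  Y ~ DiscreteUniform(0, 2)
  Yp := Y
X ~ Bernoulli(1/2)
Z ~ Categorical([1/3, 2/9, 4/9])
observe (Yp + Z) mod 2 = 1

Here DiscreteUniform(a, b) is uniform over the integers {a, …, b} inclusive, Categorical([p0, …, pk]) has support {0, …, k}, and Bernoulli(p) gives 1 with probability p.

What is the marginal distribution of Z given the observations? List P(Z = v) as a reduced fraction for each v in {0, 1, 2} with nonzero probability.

P(Z=0) = 15/49, P(Z=1) = 2/7, P(Z=2) = 20/49

Enumerate traces; 36 have nonzero weight after conditioning:
  (W=0, U=0, Y=0, X=0, Z=0) weight 1/108
  (W=0, U=0, Y=0, X=0, Z=2) weight 1/81
  (W=0, U=0, Y=0, X=1, Z=0) weight 1/108
  (W=0, U=0, Y=0, X=1, Z=2) weight 1/81
  (W=0, U=0, Y=1, X=0, Z=1) weight 1/648
  (W=0, U=0, Y=1, X=1, Z=1) weight 1/648
  (W=0, U=0, Y=2, X=0, Z=0) weight 1/432
  (W=0, U=0, Y=2, X=0, Z=2) weight 1/324
  … 28 more
Group by Z:
  weight(Z=0) = 5/36
  weight(Z=1) = 7/54
  weight(Z=2) = 5/27
Total weight = 5/36 + 7/54 + 5/27 = 49/108
P(Z=0 | obs) = 5/36 / 49/108 = 15/49
P(Z=1 | obs) = 7/54 / 49/108 = 2/7
P(Z=2 | obs) = 5/27 / 49/108 = 20/49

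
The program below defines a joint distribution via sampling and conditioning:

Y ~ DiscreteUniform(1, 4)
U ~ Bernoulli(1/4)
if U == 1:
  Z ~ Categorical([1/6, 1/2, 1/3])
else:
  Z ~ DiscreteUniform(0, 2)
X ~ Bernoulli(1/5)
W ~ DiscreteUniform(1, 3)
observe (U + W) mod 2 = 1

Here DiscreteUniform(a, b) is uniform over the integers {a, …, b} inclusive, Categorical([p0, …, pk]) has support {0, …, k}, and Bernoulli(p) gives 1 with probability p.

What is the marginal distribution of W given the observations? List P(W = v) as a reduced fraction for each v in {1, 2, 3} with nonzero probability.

P(W=1) = 3/7, P(W=2) = 1/7, P(W=3) = 3/7

Enumerate traces; 72 have nonzero weight after conditioning:
  (Y=1, U=0, Z=0, X=0, W=1) weight 1/60
  (Y=1, U=0, Z=0, X=0, W=3) weight 1/60
  (Y=1, U=0, Z=0, X=1, W=1) weight 1/240
  (Y=1, U=0, Z=0, X=1, W=3) weight 1/240
  (Y=1, U=0, Z=1, X=0, W=1) weight 1/60
  (Y=1, U=0, Z=1, X=0, W=3) weight 1/60
  (Y=1, U=0, Z=1, X=1, W=1) weight 1/240
  (Y=1, U=0, Z=1, X=1, W=3) weight 1/240
  (Y=1, U=1, Z=0, X=0, W=2) weight 1/360
  … 63 more
Group by W:
  weight(W=1) = 1/4
  weight(W=2) = 1/12
  weight(W=3) = 1/4
Total weight = 1/4 + 1/12 + 1/4 = 7/12
P(W=1 | obs) = 1/4 / 7/12 = 3/7
P(W=2 | obs) = 1/12 / 7/12 = 1/7
P(W=3 | obs) = 1/4 / 7/12 = 3/7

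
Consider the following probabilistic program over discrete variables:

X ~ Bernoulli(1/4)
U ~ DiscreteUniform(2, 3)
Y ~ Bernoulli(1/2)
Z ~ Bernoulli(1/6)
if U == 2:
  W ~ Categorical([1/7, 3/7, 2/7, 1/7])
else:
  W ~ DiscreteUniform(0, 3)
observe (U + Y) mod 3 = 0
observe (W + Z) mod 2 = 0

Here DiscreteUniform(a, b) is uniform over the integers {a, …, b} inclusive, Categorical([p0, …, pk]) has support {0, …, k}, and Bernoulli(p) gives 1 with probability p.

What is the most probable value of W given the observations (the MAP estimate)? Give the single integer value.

argmax_v P(W = v | obs) = 2

Enumerate traces; 16 have nonzero weight after conditioning:
  (X=0, U=2, Y=1, Z=0, W=0) weight 5/224
  (X=0, U=2, Y=1, Z=0, W=2) weight 5/112
  (X=0, U=2, Y=1, Z=1, W=1) weight 3/224
  (X=0, U=2, Y=1, Z=1, W=3) weight 1/224
  (X=0, U=3, Y=0, Z=0, W=0) weight 5/128
  (X=0, U=3, Y=0, Z=0, W=2) weight 5/128
  (X=0, U=3, Y=0, Z=1, W=1) weight 1/128
  (X=0, U=3, Y=0, Z=1, W=3) weight 1/128
  … 8 more
Group by W:
  weight(W=0) = 55/672
  weight(W=1) = 19/672
  weight(W=2) = 25/224
  weight(W=3) = 11/672
Total weight = 55/672 + 19/672 + 25/224 + 11/672 = 5/21
P(W=0 | obs) = 55/672 / 5/21 = 11/32
P(W=1 | obs) = 19/672 / 5/21 = 19/160
P(W=2 | obs) = 25/224 / 5/21 = 15/32
P(W=3 | obs) = 11/672 / 5/21 = 11/160
argmax = 2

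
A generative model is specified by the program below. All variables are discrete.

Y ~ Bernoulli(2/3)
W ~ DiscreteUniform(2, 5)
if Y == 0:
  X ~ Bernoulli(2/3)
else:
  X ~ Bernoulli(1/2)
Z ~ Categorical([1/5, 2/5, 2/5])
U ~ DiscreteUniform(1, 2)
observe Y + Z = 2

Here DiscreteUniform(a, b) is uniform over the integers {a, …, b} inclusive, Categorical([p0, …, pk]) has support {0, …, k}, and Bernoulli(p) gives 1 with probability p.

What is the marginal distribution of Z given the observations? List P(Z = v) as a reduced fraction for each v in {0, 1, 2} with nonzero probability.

Enumerate traces; 32 have nonzero weight after conditioning:
  (Y=0, W=2, X=0, Z=2, U=1) weight 1/180
  (Y=0, W=2, X=0, Z=2, U=2) weight 1/180
  (Y=0, W=2, X=1, Z=2, U=1) weight 1/90
  (Y=0, W=2, X=1, Z=2, U=2) weight 1/90
  (Y=0, W=3, X=0, Z=2, U=1) weight 1/180
  (Y=0, W=3, X=0, Z=2, U=2) weight 1/180
  (Y=0, W=3, X=1, Z=2, U=1) weight 1/90
  (Y=0, W=3, X=1, Z=2, U=2) weight 1/90
  (Y=1, W=2, X=0, Z=1, U=1) weight 1/60
  … 23 more
Group by Z:
  weight(Z=1) = 4/15
  weight(Z=2) = 2/15
Total weight = 4/15 + 2/15 = 2/5
P(Z=1 | obs) = 4/15 / 2/5 = 2/3
P(Z=2 | obs) = 2/15 / 2/5 = 1/3

P(Z=1) = 2/3, P(Z=2) = 1/3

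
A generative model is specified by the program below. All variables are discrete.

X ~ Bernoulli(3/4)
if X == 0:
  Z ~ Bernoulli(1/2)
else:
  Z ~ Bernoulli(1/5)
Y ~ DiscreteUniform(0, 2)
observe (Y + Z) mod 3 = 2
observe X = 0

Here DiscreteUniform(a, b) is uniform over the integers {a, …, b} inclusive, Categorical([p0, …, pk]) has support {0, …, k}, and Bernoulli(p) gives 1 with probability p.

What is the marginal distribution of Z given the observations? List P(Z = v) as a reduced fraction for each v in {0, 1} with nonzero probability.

Enumerate traces; 2 have nonzero weight after conditioning:
  (X=0, Z=0, Y=2) weight 1/24
  (X=0, Z=1, Y=1) weight 1/24
Group by Z:
  weight(Z=0) = 1/24
  weight(Z=1) = 1/24
Total weight = 1/24 + 1/24 = 1/12
P(Z=0 | obs) = 1/24 / 1/12 = 1/2
P(Z=1 | obs) = 1/24 / 1/12 = 1/2

P(Z=0) = 1/2, P(Z=1) = 1/2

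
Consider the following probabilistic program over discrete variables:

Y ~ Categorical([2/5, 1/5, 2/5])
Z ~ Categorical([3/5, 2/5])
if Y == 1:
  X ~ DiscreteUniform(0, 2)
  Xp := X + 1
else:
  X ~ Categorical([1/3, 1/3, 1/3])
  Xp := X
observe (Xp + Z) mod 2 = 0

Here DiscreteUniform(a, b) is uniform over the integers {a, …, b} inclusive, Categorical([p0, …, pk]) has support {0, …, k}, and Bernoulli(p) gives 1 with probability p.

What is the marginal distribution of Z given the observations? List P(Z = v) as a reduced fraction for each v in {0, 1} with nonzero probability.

Enumerate traces; 9 have nonzero weight after conditioning:
  (Y=0, Z=0, X=0) weight 2/25
  (Y=0, Z=0, X=2) weight 2/25
  (Y=0, Z=1, X=1) weight 4/75
  (Y=1, Z=0, X=1) weight 1/25
  (Y=1, Z=1, X=0) weight 2/75
  (Y=1, Z=1, X=2) weight 2/75
  (Y=2, Z=0, X=0) weight 2/25
  (Y=2, Z=0, X=2) weight 2/25
  … 1 more
Group by Z:
  weight(Z=0) = 9/25
  weight(Z=1) = 4/25
Total weight = 9/25 + 4/25 = 13/25
P(Z=0 | obs) = 9/25 / 13/25 = 9/13
P(Z=1 | obs) = 4/25 / 13/25 = 4/13

P(Z=0) = 9/13, P(Z=1) = 4/13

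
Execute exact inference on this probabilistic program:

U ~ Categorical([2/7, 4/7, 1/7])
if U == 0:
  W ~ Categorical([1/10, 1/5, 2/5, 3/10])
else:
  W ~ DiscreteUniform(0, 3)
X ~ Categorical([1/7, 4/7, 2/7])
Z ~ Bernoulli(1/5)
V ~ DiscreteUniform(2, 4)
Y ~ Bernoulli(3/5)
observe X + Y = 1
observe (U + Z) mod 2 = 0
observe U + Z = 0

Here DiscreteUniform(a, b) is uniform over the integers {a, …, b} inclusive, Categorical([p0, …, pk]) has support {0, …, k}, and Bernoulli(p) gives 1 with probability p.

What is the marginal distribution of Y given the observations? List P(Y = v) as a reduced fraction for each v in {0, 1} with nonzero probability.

Enumerate traces; 24 have nonzero weight after conditioning:
  (U=0, W=0, X=0, Z=0, V=2, Y=1) weight 4/6125
  (U=0, W=0, X=0, Z=0, V=3, Y=1) weight 4/6125
  (U=0, W=0, X=0, Z=0, V=4, Y=1) weight 4/6125
  (U=0, W=0, X=1, Z=0, V=2, Y=0) weight 32/18375
  (U=0, W=0, X=1, Z=0, V=3, Y=0) weight 32/18375
  (U=0, W=0, X=1, Z=0, V=4, Y=0) weight 32/18375
  (U=0, W=1, X=0, Z=0, V=2, Y=1) weight 8/6125
  (U=0, W=1, X=0, Z=0, V=3, Y=1) weight 8/6125
  … 16 more
Group by Y:
  weight(Y=0) = 64/1225
  weight(Y=1) = 24/1225
Total weight = 64/1225 + 24/1225 = 88/1225
P(Y=0 | obs) = 64/1225 / 88/1225 = 8/11
P(Y=1 | obs) = 24/1225 / 88/1225 = 3/11

P(Y=0) = 8/11, P(Y=1) = 3/11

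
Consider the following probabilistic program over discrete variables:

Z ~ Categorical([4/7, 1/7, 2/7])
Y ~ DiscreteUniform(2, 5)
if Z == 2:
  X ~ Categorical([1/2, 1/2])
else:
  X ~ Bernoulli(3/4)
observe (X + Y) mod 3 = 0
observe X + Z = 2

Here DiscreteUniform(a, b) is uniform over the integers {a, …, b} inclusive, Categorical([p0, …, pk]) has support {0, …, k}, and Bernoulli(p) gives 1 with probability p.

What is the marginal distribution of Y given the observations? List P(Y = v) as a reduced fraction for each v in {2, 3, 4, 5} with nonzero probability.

P(Y=2) = 3/10, P(Y=3) = 2/5, P(Y=5) = 3/10

Enumerate traces; 3 have nonzero weight after conditioning:
  (Z=1, Y=2, X=1) weight 3/112
  (Z=1, Y=5, X=1) weight 3/112
  (Z=2, Y=3, X=0) weight 1/28
Group by Y:
  weight(Y=2) = 3/112
  weight(Y=3) = 1/28
  weight(Y=5) = 3/112
Total weight = 3/112 + 1/28 + 3/112 = 5/56
P(Y=2 | obs) = 3/112 / 5/56 = 3/10
P(Y=3 | obs) = 1/28 / 5/56 = 2/5
P(Y=5 | obs) = 3/112 / 5/56 = 3/10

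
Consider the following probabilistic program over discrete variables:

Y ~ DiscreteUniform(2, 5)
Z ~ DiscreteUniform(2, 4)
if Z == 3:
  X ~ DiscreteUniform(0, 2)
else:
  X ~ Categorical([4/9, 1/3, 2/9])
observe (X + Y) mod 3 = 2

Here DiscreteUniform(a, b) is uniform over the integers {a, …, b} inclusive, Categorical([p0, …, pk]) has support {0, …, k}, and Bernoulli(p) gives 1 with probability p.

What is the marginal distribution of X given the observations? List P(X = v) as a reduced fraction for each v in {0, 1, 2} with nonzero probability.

P(X=0) = 11/19, P(X=1) = 9/38, P(X=2) = 7/38

Enumerate traces; 12 have nonzero weight after conditioning:
  (Y=2, Z=2, X=0) weight 1/27
  (Y=2, Z=3, X=0) weight 1/36
  (Y=2, Z=4, X=0) weight 1/27
  (Y=3, Z=2, X=2) weight 1/54
  (Y=3, Z=3, X=2) weight 1/36
  (Y=3, Z=4, X=2) weight 1/54
  (Y=4, Z=2, X=1) weight 1/36
  (Y=4, Z=3, X=1) weight 1/36
  … 4 more
Group by X:
  weight(X=0) = 11/54
  weight(X=1) = 1/12
  weight(X=2) = 7/108
Total weight = 11/54 + 1/12 + 7/108 = 19/54
P(X=0 | obs) = 11/54 / 19/54 = 11/19
P(X=1 | obs) = 1/12 / 19/54 = 9/38
P(X=2 | obs) = 7/108 / 19/54 = 7/38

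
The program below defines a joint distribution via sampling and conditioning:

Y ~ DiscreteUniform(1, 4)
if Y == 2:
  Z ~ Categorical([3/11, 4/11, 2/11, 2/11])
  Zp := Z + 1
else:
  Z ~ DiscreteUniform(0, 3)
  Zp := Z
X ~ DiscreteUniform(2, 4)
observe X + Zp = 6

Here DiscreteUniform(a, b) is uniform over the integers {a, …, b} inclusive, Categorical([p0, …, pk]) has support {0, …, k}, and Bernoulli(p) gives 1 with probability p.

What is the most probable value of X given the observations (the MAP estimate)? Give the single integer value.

argmax_v P(X = v | obs) = 4

Enumerate traces; 9 have nonzero weight after conditioning:
  (Y=1, Z=2, X=4) weight 1/48
  (Y=1, Z=3, X=3) weight 1/48
  (Y=2, Z=1, X=4) weight 1/33
  (Y=2, Z=2, X=3) weight 1/66
  (Y=2, Z=3, X=2) weight 1/66
  (Y=3, Z=2, X=4) weight 1/48
  (Y=3, Z=3, X=3) weight 1/48
  (Y=4, Z=2, X=4) weight 1/48
  … 1 more
Group by X:
  weight(X=2) = 1/66
  weight(X=3) = 41/528
  weight(X=4) = 49/528
Total weight = 1/66 + 41/528 + 49/528 = 49/264
P(X=2 | obs) = 1/66 / 49/264 = 4/49
P(X=3 | obs) = 41/528 / 49/264 = 41/98
P(X=4 | obs) = 49/528 / 49/264 = 1/2
argmax = 4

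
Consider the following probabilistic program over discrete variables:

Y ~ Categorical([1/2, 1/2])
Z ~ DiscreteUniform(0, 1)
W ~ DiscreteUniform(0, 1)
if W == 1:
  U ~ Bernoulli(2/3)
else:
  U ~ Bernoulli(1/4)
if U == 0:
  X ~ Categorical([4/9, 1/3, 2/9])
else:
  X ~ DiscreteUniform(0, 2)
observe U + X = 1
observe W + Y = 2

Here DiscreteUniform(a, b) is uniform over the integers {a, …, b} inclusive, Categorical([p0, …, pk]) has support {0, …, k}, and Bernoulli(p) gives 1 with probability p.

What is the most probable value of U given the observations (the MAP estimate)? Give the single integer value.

Enumerate traces; 4 have nonzero weight after conditioning:
  (Y=1, Z=0, W=1, U=0, X=1) weight 1/72
  (Y=1, Z=0, W=1, U=1, X=0) weight 1/36
  (Y=1, Z=1, W=1, U=0, X=1) weight 1/72
  (Y=1, Z=1, W=1, U=1, X=0) weight 1/36
Group by U:
  weight(U=0) = 1/36
  weight(U=1) = 1/18
Total weight = 1/36 + 1/18 = 1/12
P(U=0 | obs) = 1/36 / 1/12 = 1/3
P(U=1 | obs) = 1/18 / 1/12 = 2/3
argmax = 1

argmax_v P(U = v | obs) = 1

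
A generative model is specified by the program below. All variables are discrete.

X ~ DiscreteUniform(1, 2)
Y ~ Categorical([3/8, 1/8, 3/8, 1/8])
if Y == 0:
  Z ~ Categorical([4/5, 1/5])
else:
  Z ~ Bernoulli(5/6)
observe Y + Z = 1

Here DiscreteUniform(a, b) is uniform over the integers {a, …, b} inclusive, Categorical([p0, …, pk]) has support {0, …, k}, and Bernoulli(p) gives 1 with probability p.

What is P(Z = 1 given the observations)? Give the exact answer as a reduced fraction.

Enumerate traces; 4 have nonzero weight after conditioning:
  (X=1, Y=0, Z=1) weight 3/80
  (X=1, Y=1, Z=0) weight 1/96
  (X=2, Y=0, Z=1) weight 3/80
  (X=2, Y=1, Z=0) weight 1/96
Group by Z:
  weight(Z=0) = 1/48
  weight(Z=1) = 3/40
Total weight = 1/48 + 3/40 = 23/240
P(Z=0 | obs) = 1/48 / 23/240 = 5/23
P(Z=1 | obs) = 3/40 / 23/240 = 18/23

P(Z = 1 | obs) = 18/23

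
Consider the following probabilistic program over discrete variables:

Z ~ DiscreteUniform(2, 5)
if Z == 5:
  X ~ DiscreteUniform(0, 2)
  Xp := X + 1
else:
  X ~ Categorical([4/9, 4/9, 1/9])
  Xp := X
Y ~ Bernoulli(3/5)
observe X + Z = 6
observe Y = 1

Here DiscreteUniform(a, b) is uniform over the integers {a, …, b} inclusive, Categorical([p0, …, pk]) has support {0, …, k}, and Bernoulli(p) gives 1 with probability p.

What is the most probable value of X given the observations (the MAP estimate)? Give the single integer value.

Enumerate traces; 2 have nonzero weight after conditioning:
  (Z=4, X=2, Y=1) weight 1/60
  (Z=5, X=1, Y=1) weight 1/20
Group by X:
  weight(X=1) = 1/20
  weight(X=2) = 1/60
Total weight = 1/20 + 1/60 = 1/15
P(X=1 | obs) = 1/20 / 1/15 = 3/4
P(X=2 | obs) = 1/60 / 1/15 = 1/4
argmax = 1

argmax_v P(X = v | obs) = 1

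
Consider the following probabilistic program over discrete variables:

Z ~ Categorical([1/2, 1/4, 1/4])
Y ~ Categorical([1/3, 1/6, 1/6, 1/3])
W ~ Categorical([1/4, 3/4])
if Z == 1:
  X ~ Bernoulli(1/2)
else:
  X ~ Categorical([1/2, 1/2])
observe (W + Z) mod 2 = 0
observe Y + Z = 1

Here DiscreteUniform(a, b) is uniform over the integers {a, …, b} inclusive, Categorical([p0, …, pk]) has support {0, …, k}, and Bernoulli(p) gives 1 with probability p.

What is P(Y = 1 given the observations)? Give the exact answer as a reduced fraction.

P(Y = 1 | obs) = 1/4

Enumerate traces; 4 have nonzero weight after conditioning:
  (Z=0, Y=1, W=0, X=0) weight 1/96
  (Z=0, Y=1, W=0, X=1) weight 1/96
  (Z=1, Y=0, W=1, X=0) weight 1/32
  (Z=1, Y=0, W=1, X=1) weight 1/32
Group by Y:
  weight(Y=0) = 1/16
  weight(Y=1) = 1/48
Total weight = 1/16 + 1/48 = 1/12
P(Y=0 | obs) = 1/16 / 1/12 = 3/4
P(Y=1 | obs) = 1/48 / 1/12 = 1/4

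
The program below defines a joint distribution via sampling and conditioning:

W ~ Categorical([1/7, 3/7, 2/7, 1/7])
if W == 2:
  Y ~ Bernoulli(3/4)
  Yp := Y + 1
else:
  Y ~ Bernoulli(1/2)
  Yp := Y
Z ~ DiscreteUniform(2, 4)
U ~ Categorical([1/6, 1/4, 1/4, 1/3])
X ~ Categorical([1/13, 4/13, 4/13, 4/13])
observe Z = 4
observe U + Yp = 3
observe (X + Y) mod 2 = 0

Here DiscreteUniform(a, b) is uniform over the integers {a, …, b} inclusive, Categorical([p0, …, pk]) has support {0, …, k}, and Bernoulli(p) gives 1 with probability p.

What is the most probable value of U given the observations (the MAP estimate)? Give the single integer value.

Enumerate traces; 16 have nonzero weight after conditioning:
  (W=0, Y=0, Z=4, U=3, X=0) weight 1/1638
  (W=0, Y=0, Z=4, U=3, X=2) weight 2/819
  (W=0, Y=1, Z=4, U=2, X=1) weight 1/546
  (W=0, Y=1, Z=4, U=2, X=3) weight 1/546
  (W=1, Y=0, Z=4, U=3, X=0) weight 1/546
  (W=1, Y=0, Z=4, U=3, X=2) weight 2/273
  (W=1, Y=1, Z=4, U=2, X=1) weight 1/182
  (W=1, Y=1, Z=4, U=2, X=3) weight 1/182
  (W=2, Y=1, Z=4, U=1, X=1) weight 1/182
  … 7 more
Group by U:
  weight(U=1) = 1/91
  weight(U=2) = 15/728
  weight(U=3) = 25/1638
Total weight = 1/91 + 15/728 + 25/1638 = 307/6552
P(U=1 | obs) = 1/91 / 307/6552 = 72/307
P(U=2 | obs) = 15/728 / 307/6552 = 135/307
P(U=3 | obs) = 25/1638 / 307/6552 = 100/307
argmax = 2

argmax_v P(U = v | obs) = 2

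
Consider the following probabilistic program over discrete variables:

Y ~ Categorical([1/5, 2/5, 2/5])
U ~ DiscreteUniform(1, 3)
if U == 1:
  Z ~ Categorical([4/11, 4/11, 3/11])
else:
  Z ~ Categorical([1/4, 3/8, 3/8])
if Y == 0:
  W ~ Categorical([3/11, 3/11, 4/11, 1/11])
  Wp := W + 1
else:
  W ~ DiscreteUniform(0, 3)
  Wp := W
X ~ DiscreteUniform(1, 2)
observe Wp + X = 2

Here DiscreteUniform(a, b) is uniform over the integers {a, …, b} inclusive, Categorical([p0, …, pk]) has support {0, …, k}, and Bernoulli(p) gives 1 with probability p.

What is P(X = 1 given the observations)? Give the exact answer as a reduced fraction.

Enumerate traces; 45 have nonzero weight after conditioning:
  (Y=0, U=1, Z=0, W=0, X=1) weight 2/605
  (Y=0, U=1, Z=1, W=0, X=1) weight 2/605
  (Y=0, U=1, Z=2, W=0, X=1) weight 3/1210
  (Y=0, U=2, Z=0, W=0, X=1) weight 1/440
  (Y=0, U=2, Z=1, W=0, X=1) weight 3/880
  (Y=0, U=2, Z=2, W=0, X=1) weight 3/880
  (Y=0, U=3, Z=0, W=0, X=1) weight 1/440
  (Y=0, U=3, Z=1, W=0, X=1) weight 3/880
  (Y=1, U=1, Z=0, W=0, X=2) weight 1/165
  … 36 more
Group by X:
  weight(X=1) = 7/55
  weight(X=2) = 1/10
Total weight = 7/55 + 1/10 = 5/22
P(X=1 | obs) = 7/55 / 5/22 = 14/25
P(X=2 | obs) = 1/10 / 5/22 = 11/25

P(X = 1 | obs) = 14/25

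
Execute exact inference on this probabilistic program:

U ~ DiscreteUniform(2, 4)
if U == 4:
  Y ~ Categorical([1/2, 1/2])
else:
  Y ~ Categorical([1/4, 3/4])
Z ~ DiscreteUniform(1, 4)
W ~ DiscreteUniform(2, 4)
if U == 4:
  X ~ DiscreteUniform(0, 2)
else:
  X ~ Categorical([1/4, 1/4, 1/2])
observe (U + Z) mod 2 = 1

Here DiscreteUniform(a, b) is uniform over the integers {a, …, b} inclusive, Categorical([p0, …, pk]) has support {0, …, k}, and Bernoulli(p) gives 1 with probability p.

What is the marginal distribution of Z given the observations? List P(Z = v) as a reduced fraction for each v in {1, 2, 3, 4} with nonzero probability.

Enumerate traces; 108 have nonzero weight after conditioning:
  (U=2, Y=0, Z=1, W=2, X=0) weight 1/576
  (U=2, Y=0, Z=1, W=2, X=1) weight 1/576
  (U=2, Y=0, Z=1, W=2, X=2) weight 1/288
  (U=2, Y=0, Z=1, W=3, X=0) weight 1/576
  (U=2, Y=0, Z=1, W=3, X=1) weight 1/576
  (U=2, Y=0, Z=1, W=3, X=2) weight 1/288
  (U=2, Y=0, Z=1, W=4, X=0) weight 1/576
  (U=2, Y=0, Z=1, W=4, X=1) weight 1/576
  (U=2, Y=0, Z=3, W=2, X=0) weight 1/576
  (U=3, Y=0, Z=2, W=2, X=0) weight 1/576
  … 98 more
Group by Z:
  weight(Z=1) = 1/6
  weight(Z=2) = 1/12
  weight(Z=3) = 1/6
  weight(Z=4) = 1/12
Total weight = 1/6 + 1/12 + 1/6 + 1/12 = 1/2
P(Z=1 | obs) = 1/6 / 1/2 = 1/3
P(Z=2 | obs) = 1/12 / 1/2 = 1/6
P(Z=3 | obs) = 1/6 / 1/2 = 1/3
P(Z=4 | obs) = 1/12 / 1/2 = 1/6

P(Z=1) = 1/3, P(Z=2) = 1/6, P(Z=3) = 1/3, P(Z=4) = 1/6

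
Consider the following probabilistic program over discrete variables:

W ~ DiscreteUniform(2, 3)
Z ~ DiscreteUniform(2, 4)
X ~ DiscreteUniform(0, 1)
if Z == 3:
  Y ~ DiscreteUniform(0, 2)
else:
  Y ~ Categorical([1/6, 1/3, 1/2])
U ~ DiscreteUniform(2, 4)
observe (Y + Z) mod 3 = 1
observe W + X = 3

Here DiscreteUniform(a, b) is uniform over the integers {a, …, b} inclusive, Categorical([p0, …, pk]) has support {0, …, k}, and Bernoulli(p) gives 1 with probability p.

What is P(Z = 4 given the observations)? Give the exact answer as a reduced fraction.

Enumerate traces; 18 have nonzero weight after conditioning:
  (W=2, Z=2, X=1, Y=2, U=2) weight 1/72
  (W=2, Z=2, X=1, Y=2, U=3) weight 1/72
  (W=2, Z=2, X=1, Y=2, U=4) weight 1/72
  (W=2, Z=3, X=1, Y=1, U=2) weight 1/108
  (W=2, Z=3, X=1, Y=1, U=3) weight 1/108
  (W=2, Z=3, X=1, Y=1, U=4) weight 1/108
  (W=2, Z=4, X=1, Y=0, U=2) weight 1/216
  (W=2, Z=4, X=1, Y=0, U=3) weight 1/216
  … 10 more
Group by Z:
  weight(Z=2) = 1/12
  weight(Z=3) = 1/18
  weight(Z=4) = 1/36
Total weight = 1/12 + 1/18 + 1/36 = 1/6
P(Z=2 | obs) = 1/12 / 1/6 = 1/2
P(Z=3 | obs) = 1/18 / 1/6 = 1/3
P(Z=4 | obs) = 1/36 / 1/6 = 1/6

P(Z = 4 | obs) = 1/6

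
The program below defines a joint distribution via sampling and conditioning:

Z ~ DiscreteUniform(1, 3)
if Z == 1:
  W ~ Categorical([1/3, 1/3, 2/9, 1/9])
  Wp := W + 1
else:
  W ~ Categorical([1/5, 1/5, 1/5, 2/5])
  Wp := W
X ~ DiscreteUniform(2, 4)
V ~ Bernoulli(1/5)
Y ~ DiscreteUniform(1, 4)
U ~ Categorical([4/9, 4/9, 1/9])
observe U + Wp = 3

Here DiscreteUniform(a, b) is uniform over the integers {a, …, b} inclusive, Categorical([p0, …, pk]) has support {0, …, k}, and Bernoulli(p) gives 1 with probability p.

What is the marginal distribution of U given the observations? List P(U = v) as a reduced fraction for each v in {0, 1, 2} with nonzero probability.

P(U=0) = 184/349, P(U=1) = 132/349, P(U=2) = 33/349

Enumerate traces; 216 have nonzero weight after conditioning:
  (Z=1, W=0, X=2, V=0, Y=1, U=2) weight 1/1215
  (Z=1, W=0, X=2, V=0, Y=2, U=2) weight 1/1215
  (Z=1, W=0, X=2, V=0, Y=3, U=2) weight 1/1215
  (Z=1, W=0, X=2, V=0, Y=4, U=2) weight 1/1215
  (Z=1, W=0, X=2, V=1, Y=1, U=2) weight 1/4860
  (Z=1, W=0, X=2, V=1, Y=2, U=2) weight 1/4860
  (Z=1, W=0, X=2, V=1, Y=3, U=2) weight 1/4860
  (Z=1, W=0, X=2, V=1, Y=4, U=2) weight 1/4860
  (Z=1, W=1, X=2, V=0, Y=1, U=1) weight 4/1215
  (Z=1, W=2, X=2, V=0, Y=1, U=0) weight 8/3645
  … 206 more
Group by U:
  weight(U=0) = 184/1215
  weight(U=1) = 44/405
  weight(U=2) = 11/405
Total weight = 184/1215 + 44/405 + 11/405 = 349/1215
P(U=0 | obs) = 184/1215 / 349/1215 = 184/349
P(U=1 | obs) = 44/405 / 349/1215 = 132/349
P(U=2 | obs) = 11/405 / 349/1215 = 33/349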